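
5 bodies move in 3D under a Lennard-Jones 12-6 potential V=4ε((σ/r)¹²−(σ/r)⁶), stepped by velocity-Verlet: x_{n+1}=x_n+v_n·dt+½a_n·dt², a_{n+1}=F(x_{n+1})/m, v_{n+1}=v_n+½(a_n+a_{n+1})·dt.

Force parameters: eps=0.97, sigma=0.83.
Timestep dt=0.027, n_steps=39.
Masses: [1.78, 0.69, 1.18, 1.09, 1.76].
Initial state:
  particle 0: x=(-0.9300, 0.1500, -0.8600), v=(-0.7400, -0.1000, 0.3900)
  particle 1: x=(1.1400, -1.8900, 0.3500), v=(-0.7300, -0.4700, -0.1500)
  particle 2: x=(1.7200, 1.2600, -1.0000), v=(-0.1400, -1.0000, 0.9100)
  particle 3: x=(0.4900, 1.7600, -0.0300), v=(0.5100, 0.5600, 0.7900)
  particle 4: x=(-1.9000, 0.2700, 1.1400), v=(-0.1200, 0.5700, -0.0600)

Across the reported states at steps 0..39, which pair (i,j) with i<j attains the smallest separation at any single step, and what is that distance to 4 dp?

step 0: x0=(-0.9300, 0.1500, -0.8600) x1=(1.1400, -1.8900, 0.3500) x2=(1.7200, 1.2600, -1.0000) x3=(0.4900, 1.7600, -0.0300) x4=(-1.9000, 0.2700, 1.1400)
step 1: x0=(-0.9500, 0.1473, -0.8495) x1=(1.1203, -1.9027, 0.3459) x2=(1.7162, 1.2330, -0.9754) x3=(0.5038, 1.7751, -0.0087) x4=(-1.9032, 0.2854, 1.1384)
step 2: x0=(-0.9700, 0.1446, -0.8389) x1=(1.1006, -1.9154, 0.3419) x2=(1.7122, 1.2061, -0.9507) x3=(0.5177, 1.7901, 0.0125) x4=(-1.9065, 0.3008, 1.1367)
step 3: x0=(-0.9899, 0.1419, -0.8283) x1=(1.0809, -1.9281, 0.3378) x2=(1.7082, 1.1792, -0.9259) x3=(0.5318, 1.8051, 0.0336) x4=(-1.9097, 0.3162, 1.1351)
step 4: x0=(-1.0099, 0.1393, -0.8178) x1=(1.0611, -1.9407, 0.3338) x2=(1.7040, 1.1524, -0.9011) x3=(0.5459, 1.8200, 0.0546) x4=(-1.9129, 0.3316, 1.1334)
step 5: x0=(-1.0299, 0.1366, -0.8072) x1=(1.0414, -1.9534, 0.3297) x2=(1.6998, 1.1256, -0.8761) x3=(0.5601, 1.8348, 0.0755) x4=(-1.9161, 0.3469, 1.1318)
step 6: x0=(-1.0499, 0.1339, -0.7966) x1=(1.0217, -1.9661, 0.3257) x2=(1.6954, 1.0989, -0.8511) x3=(0.5745, 1.8496, 0.0963) x4=(-1.9193, 0.3623, 1.1301)
step 7: x0=(-1.0698, 0.1312, -0.7859) x1=(1.0020, -1.9787, 0.3216) x2=(1.6910, 1.0722, -0.8260) x3=(0.5889, 1.8643, 0.1170) x4=(-1.9225, 0.3777, 1.1284)
step 8: x0=(-1.0898, 0.1286, -0.7753) x1=(0.9823, -1.9914, 0.3176) x2=(1.6864, 1.0456, -0.8008) x3=(0.6034, 1.8789, 0.1377) x4=(-1.9257, 0.3931, 1.1266)
step 9: x0=(-1.1098, 0.1259, -0.7646) x1=(0.9625, -2.0040, 0.3135) x2=(1.6818, 1.0191, -0.7755) x3=(0.6180, 1.8934, 0.1583) x4=(-1.9289, 0.4085, 1.1249)
step 10: x0=(-1.1298, 0.1233, -0.7539) x1=(0.9428, -2.0167, 0.3094) x2=(1.6771, 0.9926, -0.7502) x3=(0.6327, 1.9078, 0.1787) x4=(-1.9320, 0.4239, 1.1231)
step 11: x0=(-1.1498, 0.1206, -0.7432) x1=(0.9231, -2.0293, 0.3054) x2=(1.6723, 0.9662, -0.7248) x3=(0.6474, 1.9222, 0.1992) x4=(-1.9352, 0.4392, 1.1214)
step 12: x0=(-1.1697, 0.1180, -0.7325) x1=(0.9033, -2.0420, 0.3013) x2=(1.6674, 0.9399, -0.6993) x3=(0.6623, 1.9365, 0.2195) x4=(-1.9384, 0.4546, 1.1196)
step 13: x0=(-1.1897, 0.1154, -0.7218) x1=(0.8836, -2.0546, 0.2972) x2=(1.6625, 0.9136, -0.6738) x3=(0.6772, 1.9507, 0.2398) x4=(-1.9415, 0.4700, 1.1178)
step 14: x0=(-1.2097, 0.1127, -0.7110) x1=(0.8639, -2.0672, 0.2932) x2=(1.6575, 0.8874, -0.6482) x3=(0.6922, 1.9649, 0.2600) x4=(-1.9446, 0.4854, 1.1159)
step 15: x0=(-1.2297, 0.1101, -0.7002) x1=(0.8441, -2.0799, 0.2891) x2=(1.6524, 0.8613, -0.6226) x3=(0.7072, 1.9789, 0.2801) x4=(-1.9477, 0.5007, 1.1141)
step 16: x0=(-1.2497, 0.1075, -0.6894) x1=(0.8244, -2.0925, 0.2850) x2=(1.6472, 0.8352, -0.5969) x3=(0.7223, 1.9929, 0.3002) x4=(-1.9509, 0.5161, 1.1122)
step 17: x0=(-1.2698, 0.1049, -0.6786) x1=(0.8047, -2.1051, 0.2809) x2=(1.6420, 0.8092, -0.5711) x3=(0.7374, 2.0068, 0.3202) x4=(-1.9540, 0.5314, 1.1103)
step 18: x0=(-1.2898, 0.1023, -0.6677) x1=(0.7849, -2.1177, 0.2769) x2=(1.6368, 0.7833, -0.5453) x3=(0.7526, 2.0206, 0.3402) x4=(-1.9570, 0.5468, 1.1084)
step 19: x0=(-1.3098, 0.0997, -0.6569) x1=(0.7652, -2.1303, 0.2728) x2=(1.6315, 0.7574, -0.5195) x3=(0.7679, 2.0344, 0.3601) x4=(-1.9601, 0.5621, 1.1064)
step 20: x0=(-1.3298, 0.0971, -0.6459) x1=(0.7454, -2.1429, 0.2687) x2=(1.6262, 0.7316, -0.4936) x3=(0.7832, 2.0481, 0.3800) x4=(-1.9632, 0.5775, 1.1044)
step 21: x0=(-1.3499, 0.0945, -0.6350) x1=(0.7257, -2.1555, 0.2646) x2=(1.6208, 0.7058, -0.4676) x3=(0.7985, 2.0617, 0.3998) x4=(-1.9663, 0.5928, 1.1024)
step 22: x0=(-1.3699, 0.0919, -0.6240) x1=(0.7059, -2.1681, 0.2606) x2=(1.6154, 0.6801, -0.4417) x3=(0.8138, 2.0753, 0.4196) x4=(-1.9693, 0.6081, 1.1004)
step 23: x0=(-1.3900, 0.0894, -0.6130) x1=(0.6862, -2.1807, 0.2565) x2=(1.6099, 0.6544, -0.4157) x3=(0.8292, 2.0888, 0.4394) x4=(-1.9723, 0.6234, 1.0983)
step 24: x0=(-1.4101, 0.0868, -0.6020) x1=(0.6664, -2.1933, 0.2524) x2=(1.6045, 0.6288, -0.3896) x3=(0.8446, 2.1023, 0.4591) x4=(-1.9753, 0.6387, 1.0962)
step 25: x0=(-1.4301, 0.0843, -0.5909) x1=(0.6467, -2.2059, 0.2483) x2=(1.5990, 0.6032, -0.3636) x3=(0.8601, 2.1157, 0.4788) x4=(-1.9783, 0.6540, 1.0940)
step 26: x0=(-1.4502, 0.0818, -0.5798) x1=(0.6269, -2.2184, 0.2442) x2=(1.5934, 0.5777, -0.3375) x3=(0.8755, 2.1291, 0.4985) x4=(-1.9813, 0.6693, 1.0918)
step 27: x0=(-1.4703, 0.0792, -0.5686) x1=(0.6072, -2.2310, 0.2401) x2=(1.5879, 0.5522, -0.3114) x3=(0.8910, 2.1424, 0.5181) x4=(-1.9843, 0.6845, 1.0896)
step 28: x0=(-1.4904, 0.0767, -0.5574) x1=(0.5874, -2.2436, 0.2361) x2=(1.5823, 0.5268, -0.2853) x3=(0.9065, 2.1556, 0.5378) x4=(-1.9873, 0.6998, 1.0874)
step 29: x0=(-1.5105, 0.0742, -0.5462) x1=(0.5677, -2.2561, 0.2320) x2=(1.5768, 0.5013, -0.2591) x3=(0.9220, 2.1689, 0.5574) x4=(-1.9902, 0.7150, 1.0851)
step 30: x0=(-1.5307, 0.0718, -0.5349) x1=(0.5479, -2.2687, 0.2279) x2=(1.5712, 0.4759, -0.2330) x3=(0.9375, 2.1820, 0.5769) x4=(-1.9932, 0.7302, 1.0827)
step 31: x0=(-1.5508, 0.0693, -0.5236) x1=(0.5282, -2.2812, 0.2238) x2=(1.5655, 0.4506, -0.2068) x3=(0.9531, 2.1952, 0.5965) x4=(-1.9961, 0.7454, 1.0803)
step 32: x0=(-1.5710, 0.0669, -0.5123) x1=(0.5084, -2.2937, 0.2197) x2=(1.5599, 0.4253, -0.1806) x3=(0.9686, 2.2083, 0.6161) x4=(-1.9990, 0.7606, 1.0779)
step 33: x0=(-1.5911, 0.0645, -0.5008) x1=(0.4887, -2.3063, 0.2156) x2=(1.5543, 0.4000, -0.1544) x3=(0.9842, 2.2214, 0.6356) x4=(-2.0019, 0.7758, 1.0754)
step 34: x0=(-1.6113, 0.0621, -0.4894) x1=(0.4689, -2.3188, 0.2115) x2=(1.5486, 0.3747, -0.1282) x3=(0.9997, 2.2345, 0.6552) x4=(-2.0048, 0.7909, 1.0729)
step 35: x0=(-1.6315, 0.0597, -0.4779) x1=(0.4492, -2.3313, 0.2074) x2=(1.5430, 0.3494, -0.1020) x3=(1.0153, 2.2475, 0.6747) x4=(-2.0077, 0.8060, 1.0703)
step 36: x0=(-1.6517, 0.0574, -0.4663) x1=(0.4294, -2.3438, 0.2033) x2=(1.5373, 0.3242, -0.0757) x3=(1.0309, 2.2605, 0.6942) x4=(-2.0105, 0.8211, 1.0677)
step 37: x0=(-1.6719, 0.0551, -0.4547) x1=(0.4097, -2.3563, 0.1992) x2=(1.5316, 0.2989, -0.0495) x3=(1.0464, 2.2735, 0.7137) x4=(-2.0134, 0.8362, 1.0650)
step 38: x0=(-1.6921, 0.0528, -0.4430) x1=(0.3899, -2.3688, 0.1951) x2=(1.5259, 0.2737, -0.0232) x3=(1.0620, 2.2864, 0.7332) x4=(-2.0162, 0.8512, 1.0622)
step 39: x0=(-1.7123, 0.0505, -0.4313) x1=(0.3702, -2.3813, 0.1910) x2=(1.5202, 0.2485, 0.0030) x3=(1.0776, 2.2994, 0.7527) x4=(-2.0190, 0.8662, 1.0594)

pair (2,3), distance 1.6418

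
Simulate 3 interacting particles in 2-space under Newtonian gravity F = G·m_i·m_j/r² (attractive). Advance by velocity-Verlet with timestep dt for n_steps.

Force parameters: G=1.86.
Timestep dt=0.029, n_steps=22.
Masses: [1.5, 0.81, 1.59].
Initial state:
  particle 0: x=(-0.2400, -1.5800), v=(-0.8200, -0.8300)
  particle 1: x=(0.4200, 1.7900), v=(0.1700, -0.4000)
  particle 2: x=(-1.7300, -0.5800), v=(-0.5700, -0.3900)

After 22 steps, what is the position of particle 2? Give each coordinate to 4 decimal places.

step 0: x0=(-0.2400, -1.5800) x1=(0.4200, 1.7900) x2=(-1.7300, -0.5800)
step 1: x0=(-0.2641, -1.6038) x1=(0.4248, 1.7782) x2=(-1.7462, -0.5915)
step 2: x0=(-0.2888, -1.6271) x1=(0.4295, 1.7661) x2=(-1.7617, -0.6033)
step 3: x0=(-0.3141, -1.6498) x1=(0.4339, 1.7535) x2=(-1.7765, -0.6154)
step 4: x0=(-0.3400, -1.6720) x1=(0.4381, 1.7406) x2=(-1.7906, -0.6278)
step 5: x0=(-0.3666, -1.6936) x1=(0.4421, 1.7274) x2=(-1.8041, -0.6406)
step 6: x0=(-0.3937, -1.7146) x1=(0.4459, 1.7138) x2=(-1.8169, -0.6537)
step 7: x0=(-0.4215, -1.7351) x1=(0.4495, 1.6999) x2=(-1.8290, -0.6672)
step 8: x0=(-0.4499, -1.7550) x1=(0.4529, 1.6856) x2=(-1.8404, -0.6811)
step 9: x0=(-0.4788, -1.7743) x1=(0.4561, 1.6709) x2=(-1.8512, -0.6954)
step 10: x0=(-0.5084, -1.7930) x1=(0.4591, 1.6559) x2=(-1.8612, -0.7100)
step 11: x0=(-0.5386, -1.8111) x1=(0.4619, 1.6406) x2=(-1.8706, -0.7251)
step 12: x0=(-0.5695, -1.8286) x1=(0.4645, 1.6250) x2=(-1.8793, -0.7405)
step 13: x0=(-0.6010, -1.8454) x1=(0.4668, 1.6090) x2=(-1.8872, -0.7564)
step 14: x0=(-0.6331, -1.8616) x1=(0.4690, 1.5927) x2=(-1.8945, -0.7728)
step 15: x0=(-0.6658, -1.8771) x1=(0.4709, 1.5760) x2=(-1.9010, -0.7896)
step 16: x0=(-0.6992, -1.8919) x1=(0.4727, 1.5591) x2=(-1.9068, -0.8070)
step 17: x0=(-0.7333, -1.9060) x1=(0.4742, 1.5418) x2=(-1.9119, -0.8248)
step 18: x0=(-0.7681, -1.9193) x1=(0.4755, 1.5241) x2=(-1.9162, -0.8432)
step 19: x0=(-0.8036, -1.9318) x1=(0.4766, 1.5062) x2=(-1.9197, -0.8621)
step 20: x0=(-0.8398, -1.9436) x1=(0.4774, 1.4880) x2=(-1.9225, -0.8817)
step 21: x0=(-0.8767, -1.9545) x1=(0.4781, 1.4694) x2=(-1.9244, -0.9019)
step 22: x0=(-0.9144, -1.9645) x1=(0.4785, 1.4505) x2=(-1.9255, -0.9227)

(-1.9255, -0.9227)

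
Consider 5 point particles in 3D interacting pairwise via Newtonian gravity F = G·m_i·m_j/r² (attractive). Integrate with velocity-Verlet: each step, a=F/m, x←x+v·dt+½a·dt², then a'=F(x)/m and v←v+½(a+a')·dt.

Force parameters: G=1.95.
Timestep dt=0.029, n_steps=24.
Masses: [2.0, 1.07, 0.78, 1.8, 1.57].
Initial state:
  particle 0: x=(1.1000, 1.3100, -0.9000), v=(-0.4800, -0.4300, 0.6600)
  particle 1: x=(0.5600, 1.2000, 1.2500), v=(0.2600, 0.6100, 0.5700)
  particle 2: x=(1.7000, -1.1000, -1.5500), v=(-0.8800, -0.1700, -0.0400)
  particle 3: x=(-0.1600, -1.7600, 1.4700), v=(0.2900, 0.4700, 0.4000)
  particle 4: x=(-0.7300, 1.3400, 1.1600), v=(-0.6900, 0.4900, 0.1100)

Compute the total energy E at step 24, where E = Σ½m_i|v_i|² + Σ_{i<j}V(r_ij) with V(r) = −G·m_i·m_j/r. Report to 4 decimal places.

step 0: x0=(1.1000, 1.3100, -0.9000) x1=(0.5600, 1.2000, 1.2500) x2=(1.7000, -1.1000, -1.5500) x3=(-0.1600, -1.7600, 1.4700) x4=(-0.7300, 1.3400, 1.1600)
step 1: x0=(1.0859, 1.2974, -0.8805) x1=(0.5668, 1.2176, 1.2661) x2=(1.6743, -1.1046, -1.5509) x3=(-0.1515, -1.7461, 1.4815) x4=(-0.7493, 1.3540, 1.1631)
step 2: x0=(1.0715, 1.2844, -0.8604) x1=(0.5723, 1.2350, 1.2815) x2=(1.6483, -1.1087, -1.5513) x3=(-0.1430, -1.7315, 1.4927) x4=(-0.7672, 1.3675, 1.1659)
step 3: x0=(1.0568, 1.2711, -0.8396) x1=(0.5766, 1.2522, 1.2960) x2=(1.6219, -1.1122, -1.5513) x3=(-0.1343, -1.7164, 1.5037) x4=(-0.7838, 1.3807, 1.1684)
step 4: x0=(1.0417, 1.2575, -0.8182) x1=(0.5795, 1.2692, 1.3096) x2=(1.5952, -1.1151, -1.5507) x3=(-0.1255, -1.7007, 1.5145) x4=(-0.7991, 1.3934, 1.1707)
step 5: x0=(1.0264, 1.2436, -0.7960) x1=(0.5812, 1.2860, 1.3224) x2=(1.5682, -1.1174, -1.5496) x3=(-0.1166, -1.6843, 1.5250) x4=(-0.8131, 1.4056, 1.1728)
step 6: x0=(1.0106, 1.2294, -0.7732) x1=(0.5818, 1.3025, 1.3344) x2=(1.5409, -1.1192, -1.5479) x3=(-0.1076, -1.6674, 1.5352) x4=(-0.8258, 1.4175, 1.1746)
step 7: x0=(0.9946, 1.2149, -0.7497) x1=(0.5811, 1.3187, 1.3455) x2=(1.5132, -1.1203, -1.5458) x3=(-0.0986, -1.6499, 1.5452) x4=(-0.8372, 1.4289, 1.1761)
step 8: x0=(0.9782, 1.2002, -0.7256) x1=(0.5794, 1.3346, 1.3556) x2=(1.4852, -1.1209, -1.5431) x3=(-0.0894, -1.6317, 1.5549) x4=(-0.8474, 1.4399, 1.1775)
step 9: x0=(0.9615, 1.1851, -0.7007) x1=(0.5764, 1.3502, 1.3649) x2=(1.4569, -1.1209, -1.5399) x3=(-0.0801, -1.6129, 1.5644) x4=(-0.8563, 1.4505, 1.1786)
step 10: x0=(0.9444, 1.1698, -0.6751) x1=(0.5724, 1.3654, 1.3732) x2=(1.4284, -1.1202, -1.5361) x3=(-0.0708, -1.5935, 1.5735) x4=(-0.8639, 1.4607, 1.1794)
step 11: x0=(0.9269, 1.1541, -0.6487) x1=(0.5672, 1.3803, 1.3807) x2=(1.3995, -1.1190, -1.5317) x3=(-0.0613, -1.5735, 1.5824) x4=(-0.8703, 1.4704, 1.1800)
step 12: x0=(0.9092, 1.1383, -0.6217) x1=(0.5609, 1.3948, 1.3871) x2=(1.3703, -1.1172, -1.5267) x3=(-0.0518, -1.5529, 1.5910) x4=(-0.8754, 1.4797, 1.1804)
step 13: x0=(0.8910, 1.1221, -0.5939) x1=(0.5535, 1.4090, 1.3926) x2=(1.3408, -1.1147, -1.5212) x3=(-0.0422, -1.5316, 1.5993) x4=(-0.8792, 1.4886, 1.1806)
step 14: x0=(0.8725, 1.1058, -0.5653) x1=(0.5449, 1.4227, 1.3971) x2=(1.3110, -1.1116, -1.5151) x3=(-0.0325, -1.5097, 1.6073) x4=(-0.8817, 1.4970, 1.1805)
step 15: x0=(0.8536, 1.0891, -0.5360) x1=(0.5352, 1.4359, 1.4006) x2=(1.2810, -1.1080, -1.5084) x3=(-0.0228, -1.4871, 1.6150) x4=(-0.8829, 1.5050, 1.1801)
step 16: x0=(0.8343, 1.0723, -0.5059) x1=(0.5244, 1.4487, 1.4030) x2=(1.2506, -1.1037, -1.5010) x3=(-0.0129, -1.4639, 1.6224) x4=(-0.8828, 1.5125, 1.1796)
step 17: x0=(0.8146, 1.0552, -0.4749) x1=(0.5124, 1.4611, 1.4044) x2=(1.2200, -1.0987, -1.4930) x3=(-0.0030, -1.4400, 1.6294) x4=(-0.8814, 1.5196, 1.1787)
step 18: x0=(0.7944, 1.0380, -0.4432) x1=(0.4993, 1.4729, 1.4047) x2=(1.1891, -1.0932, -1.4844) x3=(0.0070, -1.4154, 1.6361) x4=(-0.8785, 1.5262, 1.1777)
step 19: x0=(0.7739, 1.0205, -0.4106) x1=(0.4849, 1.4841, 1.4039) x2=(1.1579, -1.0869, -1.4751) x3=(0.0171, -1.3902, 1.6425) x4=(-0.8743, 1.5323, 1.1764)
step 20: x0=(0.7529, 1.0029, -0.3772) x1=(0.4693, 1.4948, 1.4020) x2=(1.1265, -1.0801, -1.4651) x3=(0.0272, -1.3643, 1.6484) x4=(-0.8685, 1.5379, 1.1748)
step 21: x0=(0.7315, 0.9851, -0.3428) x1=(0.4524, 1.5049, 1.3989) x2=(1.0948, -1.0726, -1.4544) x3=(0.0374, -1.3376, 1.6541) x4=(-0.8613, 1.5429, 1.1730)
step 22: x0=(0.7097, 0.9671, -0.3076) x1=(0.4342, 1.5144, 1.3947) x2=(1.0628, -1.0644, -1.4430) x3=(0.0476, -1.3102, 1.6593) x4=(-0.8526, 1.5475, 1.1709)
step 23: x0=(0.6873, 0.9490, -0.2714) x1=(0.4146, 1.5232, 1.3892) x2=(1.0306, -1.0556, -1.4309) x3=(0.0579, -1.2821, 1.6641) x4=(-0.8422, 1.5515, 1.1686)
step 24: x0=(0.6645, 0.9308, -0.2343) x1=(0.3936, 1.5312, 1.3824) x2=(0.9981, -1.0461, -1.4181) x3=(0.0683, -1.2532, 1.6685) x4=(-0.8302, 1.5549, 1.1660)
step 0 velocities: v0=(-0.4800, -0.4300, 0.6600) v1=(0.2600, 0.6100, 0.5700) v2=(-0.8800, -0.1700, -0.0400) v3=(0.2900, 0.4700, 0.4000) v4=(-0.6900, 0.4900, 0.1100)
step 0: KE=2.5641, PE=-14.2289, E=-11.6648
step 24 velocities: v0=(-0.7966, -0.6292, 1.2978) v1=(-0.7500, 0.2648, -0.2561) v2=(-1.1250, 0.3386, 0.4561) v3=(0.3582, 1.0088, 0.1450) v4=(0.4452, 0.1086, -0.0936)
step 24: KE=4.9298, PE=-16.5937, E=-11.6639

-11.6639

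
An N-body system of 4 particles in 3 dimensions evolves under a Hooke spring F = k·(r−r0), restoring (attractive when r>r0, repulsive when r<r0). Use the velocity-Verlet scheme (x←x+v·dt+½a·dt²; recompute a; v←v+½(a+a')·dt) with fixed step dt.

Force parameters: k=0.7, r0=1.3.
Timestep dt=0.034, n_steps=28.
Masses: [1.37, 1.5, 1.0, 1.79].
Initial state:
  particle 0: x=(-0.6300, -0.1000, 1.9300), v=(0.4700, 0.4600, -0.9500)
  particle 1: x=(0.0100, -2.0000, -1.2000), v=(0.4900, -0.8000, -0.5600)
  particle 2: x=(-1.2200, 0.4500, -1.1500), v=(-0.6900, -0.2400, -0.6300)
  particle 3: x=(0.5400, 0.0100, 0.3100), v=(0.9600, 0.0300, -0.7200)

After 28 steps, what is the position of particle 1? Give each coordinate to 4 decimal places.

step 0: x0=(-0.6300, -0.1000, 1.9300) x1=(0.0100, -2.0000, -1.2000) x2=(-1.2200, 0.4500, -1.1500) x3=(0.5400, 0.0100, 0.3100)
step 1: x0=(-0.6139, -0.0846, 1.8964) x1=(0.0264, -2.0263, -1.2183) x2=(-1.2427, 0.4411, -1.1704) x3=(0.5723, 0.0108, 0.2853)
step 2: x0=(-0.5975, -0.0698, 1.8602) x1=(0.0424, -2.0506, -1.2351) x2=(-1.2640, 0.4307, -1.1889) x3=(0.6039, 0.0113, 0.2603)
step 3: x0=(-0.5808, -0.0555, 1.8214) x1=(0.0580, -2.0729, -1.2503) x2=(-1.2836, 0.4189, -1.2054) x3=(0.6349, 0.0113, 0.2349)
step 4: x0=(-0.5639, -0.0418, 1.7800) x1=(0.0731, -2.0932, -1.2641) x2=(-1.3016, 0.4056, -1.2199) x3=(0.6651, 0.0110, 0.2090)
step 5: x0=(-0.5468, -0.0288, 1.7362) x1=(0.0877, -2.1116, -1.2764) x2=(-1.3180, 0.3909, -1.2325) x3=(0.6945, 0.0102, 0.1828)
step 6: x0=(-0.5294, -0.0164, 1.6898) x1=(0.1019, -2.1278, -1.2872) x2=(-1.3325, 0.3746, -1.2431) x3=(0.7232, 0.0091, 0.1562)
step 7: x0=(-0.5118, -0.0047, 1.6410) x1=(0.1155, -2.1420, -1.2965) x2=(-1.3452, 0.3570, -1.2519) x3=(0.7511, 0.0075, 0.1292)
step 8: x0=(-0.4939, 0.0064, 1.5898) x1=(0.1288, -2.1541, -1.3045) x2=(-1.3561, 0.3379, -1.2588) x3=(0.7782, 0.0055, 0.1018)
step 9: x0=(-0.4759, 0.0167, 1.5362) x1=(0.1415, -2.1641, -1.3110) x2=(-1.3651, 0.3174, -1.2639) x3=(0.8045, 0.0030, 0.0740)
step 10: x0=(-0.4577, 0.0263, 1.4803) x1=(0.1537, -2.1721, -1.3161) x2=(-1.3721, 0.2956, -1.2672) x3=(0.8299, 0.0002, 0.0457)
step 11: x0=(-0.4393, 0.0351, 1.4222) x1=(0.1655, -2.1779, -1.3199) x2=(-1.3771, 0.2724, -1.2688) x3=(0.8545, -0.0031, 0.0171)
step 12: x0=(-0.4207, 0.0432, 1.3620) x1=(0.1768, -2.1816, -1.3224) x2=(-1.3802, 0.2479, -1.2687) x3=(0.8783, -0.0068, -0.0119)
step 13: x0=(-0.4020, 0.0505, 1.2996) x1=(0.1876, -2.1833, -1.3235) x2=(-1.3812, 0.2222, -1.2669) x3=(0.9012, -0.0110, -0.0413)
step 14: x0=(-0.3831, 0.0570, 1.2352) x1=(0.1979, -2.1829, -1.3235) x2=(-1.3802, 0.1952, -1.2636) x3=(0.9232, -0.0156, -0.0711)
step 15: x0=(-0.3641, 0.0627, 1.1689) x1=(0.2078, -2.1805, -1.3222) x2=(-1.3771, 0.1670, -1.2588) x3=(0.9444, -0.0206, -0.1012)
step 16: x0=(-0.3450, 0.0677, 1.1008) x1=(0.2172, -2.1761, -1.3197) x2=(-1.3720, 0.1377, -1.2525) x3=(0.9647, -0.0260, -0.1318)
step 17: x0=(-0.3257, 0.0718, 1.0309) x1=(0.2262, -2.1697, -1.3161) x2=(-1.3648, 0.1072, -1.2449) x3=(0.9842, -0.0319, -0.1626)
step 18: x0=(-0.3064, 0.0751, 0.9593) x1=(0.2347, -2.1613, -1.3114) x2=(-1.3556, 0.0757, -1.2360) x3=(1.0028, -0.0382, -0.1939)
step 19: x0=(-0.2869, 0.0776, 0.8861) x1=(0.2429, -2.1510, -1.3056) x2=(-1.3444, 0.0433, -1.2259) x3=(1.0206, -0.0450, -0.2255)
step 20: x0=(-0.2673, 0.0793, 0.8115) x1=(0.2506, -2.1389, -1.2989) x2=(-1.3312, 0.0098, -1.2146) x3=(1.0375, -0.0521, -0.2574)
step 21: x0=(-0.2477, 0.0802, 0.7354) x1=(0.2579, -2.1249, -1.2912) x2=(-1.3160, -0.0245, -1.2023) x3=(1.0536, -0.0597, -0.2897)
step 22: x0=(-0.2280, 0.0803, 0.6581) x1=(0.2648, -2.1092, -1.2826) x2=(-1.2989, -0.0597, -1.1891) x3=(1.0689, -0.0677, -0.3222)
step 23: x0=(-0.2082, 0.0796, 0.5796) x1=(0.2713, -2.0917, -1.2731) x2=(-1.2799, -0.0956, -1.1749) x3=(1.0833, -0.0761, -0.3551)
step 24: x0=(-0.1883, 0.0782, 0.5000) x1=(0.2775, -2.0726, -1.2629) x2=(-1.2591, -0.1323, -1.1599) x3=(1.0970, -0.0849, -0.3882)
step 25: x0=(-0.1684, 0.0760, 0.4194) x1=(0.2834, -2.0519, -1.2519) x2=(-1.2364, -0.1696, -1.1442) x3=(1.1099, -0.0941, -0.4216)
step 26: x0=(-0.1484, 0.0731, 0.3379) x1=(0.2889, -2.0297, -1.2402) x2=(-1.2120, -0.2075, -1.1279) x3=(1.1221, -0.1037, -0.4553)
step 27: x0=(-0.1284, 0.0695, 0.2556) x1=(0.2942, -2.0060, -1.2279) x2=(-1.1859, -0.2460, -1.1110) x3=(1.1335, -0.1136, -0.4892)
step 28: x0=(-0.1083, 0.0653, 0.1726) x1=(0.2991, -1.9809, -1.2150) x2=(-1.1582, -0.2851, -1.0936) x3=(1.1442, -0.1239, -0.5234)

(0.2991, -1.9809, -1.2150)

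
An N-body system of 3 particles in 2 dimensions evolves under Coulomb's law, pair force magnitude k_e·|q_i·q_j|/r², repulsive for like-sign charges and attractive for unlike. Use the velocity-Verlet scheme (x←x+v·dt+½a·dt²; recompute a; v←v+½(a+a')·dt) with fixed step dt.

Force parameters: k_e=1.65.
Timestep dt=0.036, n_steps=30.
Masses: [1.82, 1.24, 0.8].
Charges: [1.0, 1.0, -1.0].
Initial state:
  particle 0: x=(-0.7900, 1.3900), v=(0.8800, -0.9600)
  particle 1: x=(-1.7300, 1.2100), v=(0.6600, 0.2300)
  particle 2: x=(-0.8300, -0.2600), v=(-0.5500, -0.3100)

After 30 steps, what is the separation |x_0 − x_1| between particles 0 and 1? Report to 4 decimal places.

2.2097

step 0: x0=(-0.7900, 1.3900) x1=(-1.7300, 1.2100) x2=(-0.8300, -0.2600)
step 1: x0=(-0.7577, 1.3553) x1=(-1.7070, 1.2179) x2=(-0.8500, -0.2703)
step 2: x0=(-0.7242, 1.3204) x1=(-1.6856, 1.2249) x2=(-0.8704, -0.2788)
step 3: x0=(-0.6894, 1.2852) x1=(-1.6657, 1.2313) x2=(-0.8912, -0.2854)
step 4: x0=(-0.6535, 1.2495) x1=(-1.6474, 1.2371) x2=(-0.9122, -0.2902)
step 5: x0=(-0.6164, 1.2134) x1=(-1.6305, 1.2423) x2=(-0.9335, -0.2931)
step 6: x0=(-0.5784, 1.1768) x1=(-1.6151, 1.2469) x2=(-0.9549, -0.2940)
step 7: x0=(-0.5393, 1.1396) x1=(-1.6010, 1.2512) x2=(-0.9764, -0.2929)
step 8: x0=(-0.4994, 1.1018) x1=(-1.5882, 1.2550) x2=(-0.9980, -0.2898)
step 9: x0=(-0.4588, 1.0634) x1=(-1.5766, 1.2584) x2=(-1.0194, -0.2846)
step 10: x0=(-0.4174, 1.0243) x1=(-1.5661, 1.2614) x2=(-1.0407, -0.2773)
step 11: x0=(-0.3754, 0.9845) x1=(-1.5566, 1.2641) x2=(-1.0618, -0.2679)
step 12: x0=(-0.3330, 0.9441) x1=(-1.5480, 1.2664) x2=(-1.0826, -0.2563)
step 13: x0=(-0.2901, 0.9029) x1=(-1.5403, 1.2684) x2=(-1.1030, -0.2427)
step 14: x0=(-0.2469, 0.8611) x1=(-1.5334, 1.2699) x2=(-1.1229, -0.2269)
step 15: x0=(-0.2035, 0.8185) x1=(-1.5272, 1.2711) x2=(-1.1422, -0.2089)
step 16: x0=(-0.1599, 0.7754) x1=(-1.5216, 1.2718) x2=(-1.1609, -0.1888)
step 17: x0=(-0.1162, 0.7316) x1=(-1.5167, 1.2721) x2=(-1.1788, -0.1666)
step 18: x0=(-0.0725, 0.6873) x1=(-1.5122, 1.2719) x2=(-1.1960, -0.1424)
step 19: x0=(-0.0289, 0.6424) x1=(-1.5083, 1.2711) x2=(-1.2124, -0.1161)
step 20: x0=(0.0147, 0.5970) x1=(-1.5047, 1.2698) x2=(-1.2279, -0.0877)
step 21: x0=(0.0582, 0.5512) x1=(-1.5016, 1.2678) x2=(-1.2425, -0.0573)
step 22: x0=(0.1015, 0.5050) x1=(-1.4988, 1.2652) x2=(-1.2562, -0.0250)
step 23: x0=(0.1446, 0.4584) x1=(-1.4963, 1.2618) x2=(-1.2691, 0.0093)
step 24: x0=(0.1875, 0.4114) x1=(-1.4942, 1.2576) x2=(-1.2811, 0.0456)
step 25: x0=(0.2303, 0.3642) x1=(-1.4922, 1.2525) x2=(-1.2922, 0.0840)
step 26: x0=(0.2728, 0.3168) x1=(-1.4904, 1.2464) x2=(-1.3026, 0.1244)
step 27: x0=(0.3151, 0.2692) x1=(-1.4888, 1.2392) x2=(-1.3123, 0.1670)
step 28: x0=(0.3573, 0.2214) x1=(-1.4874, 1.2307) x2=(-1.3213, 0.2119)
step 29: x0=(0.3992, 0.1735) x1=(-1.4860, 1.2208) x2=(-1.3298, 0.2592)
step 30: x0=(0.4410, 0.1255) x1=(-1.4846, 1.2093) x2=(-1.3378, 0.3093)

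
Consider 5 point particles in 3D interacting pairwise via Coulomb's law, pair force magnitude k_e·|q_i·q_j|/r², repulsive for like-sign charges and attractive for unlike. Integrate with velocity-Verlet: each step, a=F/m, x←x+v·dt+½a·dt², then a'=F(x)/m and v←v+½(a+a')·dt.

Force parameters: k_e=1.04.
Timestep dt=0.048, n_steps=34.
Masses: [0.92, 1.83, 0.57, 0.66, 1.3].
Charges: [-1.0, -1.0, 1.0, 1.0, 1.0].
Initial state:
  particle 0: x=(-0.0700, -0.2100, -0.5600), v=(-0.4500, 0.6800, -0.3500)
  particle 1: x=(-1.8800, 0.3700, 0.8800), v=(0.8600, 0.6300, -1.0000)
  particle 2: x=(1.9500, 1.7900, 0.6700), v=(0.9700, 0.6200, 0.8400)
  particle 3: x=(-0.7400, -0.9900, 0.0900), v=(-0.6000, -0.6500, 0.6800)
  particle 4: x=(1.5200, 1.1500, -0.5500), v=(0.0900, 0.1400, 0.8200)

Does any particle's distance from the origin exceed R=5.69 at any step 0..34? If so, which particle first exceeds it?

step 0: x0=(-0.0700, -0.2100, -0.5600) x1=(-1.8800, 0.3700, 0.8800) x2=(1.9500, 1.7900, 0.6700) x3=(-0.7400, -0.9900, 0.0900) x4=(1.5200, 1.1500, -0.5500)
step 1: x0=(-0.0916, -0.1777, -0.5764) x1=(-1.8386, 0.4002, 0.8320) x2=(1.9967, 1.8201, 0.7111) x3=(-0.7686, -1.0203, 0.1222) x4=(1.5240, 1.1564, -0.5110)
step 2: x0=(-0.1130, -0.1460, -0.5921) x1=(-1.7971, 0.4302, 0.7839) x2=(2.0437, 1.8510, 0.7537) x3=(-0.7970, -1.0488, 0.1536) x4=(1.5275, 1.1623, -0.4727)
step 3: x0=(-0.1342, -0.1149, -0.6073) x1=(-1.7554, 0.4600, 0.7359) x2=(2.0910, 1.8825, 0.7977) x3=(-0.8254, -1.0756, 0.1843) x4=(1.5303, 1.1676, -0.4351)
step 4: x0=(-0.1549, -0.0842, -0.6219) x1=(-1.7135, 0.4897, 0.6879) x2=(2.1386, 1.9147, 0.8431) x3=(-0.8538, -1.1007, 0.2143) x4=(1.5325, 1.1724, -0.3982)
step 5: x0=(-0.1751, -0.0541, -0.6360) x1=(-1.6715, 0.5191, 0.6399) x2=(2.1866, 1.9476, 0.8896) x3=(-0.8822, -1.1241, 0.2438) x4=(1.5341, 1.1767, -0.3618)
step 6: x0=(-0.1948, -0.0244, -0.6498) x1=(-1.6294, 0.5484, 0.5921) x2=(2.2349, 1.9811, 0.9373) x3=(-0.9108, -1.1460, 0.2726) x4=(1.5350, 1.1805, -0.3261)
step 7: x0=(-0.2138, 0.0049, -0.6632) x1=(-1.5872, 0.5775, 0.5443) x2=(2.2835, 2.0153, 0.9860) x3=(-0.9395, -1.1663, 0.3008) x4=(1.5352, 1.1838, -0.2909)
step 8: x0=(-0.2320, 0.0337, -0.6763) x1=(-1.5450, 0.6064, 0.4967) x2=(2.3325, 2.0500, 1.0356) x3=(-0.9683, -1.1851, 0.3284) x4=(1.5348, 1.1866, -0.2563)
step 9: x0=(-0.2496, 0.0621, -0.6893) x1=(-1.5027, 0.6351, 0.4493) x2=(2.3818, 2.0853, 1.0862) x3=(-0.9973, -1.2023, 0.3555) x4=(1.5337, 1.1890, -0.2221)
step 10: x0=(-0.2663, 0.0901, -0.7020) x1=(-1.4604, 0.6636, 0.4021) x2=(2.4314, 2.1211, 1.1375) x3=(-1.0264, -1.2182, 0.3820) x4=(1.5320, 1.1910, -0.1885)
step 11: x0=(-0.2821, 0.1176, -0.7147) x1=(-1.4182, 0.6920, 0.3552) x2=(2.4814, 2.1574, 1.1895) x3=(-1.0556, -1.2326, 0.4080) x4=(1.5295, 1.1925, -0.1553)
step 12: x0=(-0.2969, 0.1447, -0.7274) x1=(-1.3760, 0.7203, 0.3086) x2=(2.5316, 2.1943, 1.2423) x3=(-1.0849, -1.2457, 0.4333) x4=(1.5265, 1.1937, -0.1226)
step 13: x0=(-0.3108, 0.1712, -0.7401) x1=(-1.3339, 0.7484, 0.2623) x2=(2.5821, 2.2315, 1.2956) x3=(-1.1142, -1.2576, 0.4581) x4=(1.5227, 1.1945, -0.0902)
step 14: x0=(-0.3237, 0.1973, -0.7529) x1=(-1.2919, 0.7765, 0.2164) x2=(2.6328, 2.2692, 1.3494) x3=(-1.1436, -1.2682, 0.4822) x4=(1.5183, 1.1950, -0.0583)
step 15: x0=(-0.3355, 0.2228, -0.7658) x1=(-1.2500, 0.8046, 0.1710) x2=(2.6838, 2.3073, 1.4038) x3=(-1.1730, -1.2777, 0.5058) x4=(1.5132, 1.1951, -0.0268)
step 16: x0=(-0.3461, 0.2476, -0.7790) x1=(-1.2084, 0.8327, 0.1260) x2=(2.7351, 2.3457, 1.4586) x3=(-1.2025, -1.2861, 0.5288) x4=(1.5075, 1.1950, 0.0043)
step 17: x0=(-0.3556, 0.2718, -0.7926) x1=(-1.1669, 0.8609, 0.0815) x2=(2.7865, 2.3846, 1.5138) x3=(-1.2319, -1.2934, 0.5512) x4=(1.5011, 1.1945, 0.0350)
step 18: x0=(-0.3638, 0.2953, -0.8065) x1=(-1.1256, 0.8892, 0.0376) x2=(2.8382, 2.4237, 1.5693) x3=(-1.2613, -1.2998, 0.5731) x4=(1.4940, 1.1938, 0.0654)
step 19: x0=(-0.3708, 0.3179, -0.8208) x1=(-1.0846, 0.9176, -0.0057) x2=(2.8901, 2.4632, 1.6252) x3=(-1.2906, -1.3052, 0.5944) x4=(1.4863, 1.1928, 0.0953)
step 20: x0=(-0.3764, 0.3397, -0.8358) x1=(-1.0438, 0.9462, -0.0483) x2=(2.9421, 2.5029, 1.6814) x3=(-1.3199, -1.3098, 0.6151) x4=(1.4779, 1.1915, 0.1250)
step 21: x0=(-0.3808, 0.3605, -0.8514) x1=(-1.0034, 0.9752, -0.0903) x2=(2.9944, 2.5430, 1.7378) x3=(-1.3491, -1.3135, 0.6352) x4=(1.4689, 1.1900, 0.1542)
step 22: x0=(-0.3837, 0.3802, -0.8677) x1=(-0.9632, 1.0044, -0.1314) x2=(3.0468, 2.5832, 1.7945) x3=(-1.3783, -1.3165, 0.6548) x4=(1.4592, 1.1883, 0.1830)
step 23: x0=(-0.3853, 0.3986, -0.8847) x1=(-0.9233, 1.0341, -0.1718) x2=(3.0993, 2.6238, 1.8514) x3=(-1.4074, -1.3188, 0.6739) x4=(1.4489, 1.1864, 0.2115)
step 24: x0=(-0.3856, 0.4158, -0.9027) x1=(-0.8837, 1.0643, -0.2114) x2=(3.1521, 2.6645, 1.9085) x3=(-1.4364, -1.3203, 0.6925) x4=(1.4379, 1.1843, 0.2396)
step 25: x0=(-0.3844, 0.4316, -0.9216) x1=(-0.8445, 1.0950, -0.2501) x2=(3.2049, 2.7055, 1.9657) x3=(-1.4653, -1.3213, 0.7105) x4=(1.4262, 1.1820, 0.2673)
step 26: x0=(-0.3819, 0.4458, -0.9414) x1=(-0.8055, 1.1263, -0.2879) x2=(3.2579, 2.7467, 2.0231) x3=(-1.4942, -1.3216, 0.7281) x4=(1.4139, 1.1796, 0.2946)
step 27: x0=(-0.3781, 0.4584, -0.9622) x1=(-0.7667, 1.1583, -0.3247) x2=(3.3110, 2.7881, 2.0806) x3=(-1.5229, -1.3215, 0.7451) x4=(1.4010, 1.1770, 0.3215)
step 28: x0=(-0.3731, 0.4692, -0.9840) x1=(-0.7282, 1.1911, -0.3606) x2=(3.3642, 2.8297, 2.1382) x3=(-1.5516, -1.3207, 0.7617) x4=(1.3874, 1.1743, 0.3480)
step 29: x0=(-0.3669, 0.4782, -1.0068) x1=(-0.6899, 1.2246, -0.3956) x2=(3.4175, 2.8714, 2.1959) x3=(-1.5802, -1.3195, 0.7778) x4=(1.3732, 1.1715, 0.3740)
step 30: x0=(-0.3596, 0.4853, -1.0306) x1=(-0.6518, 1.2589, -0.4296) x2=(3.4709, 2.9133, 2.2537) x3=(-1.6088, -1.3179, 0.7935) x4=(1.3583, 1.1685, 0.3996)
step 31: x0=(-0.3514, 0.4906, -1.0553) x1=(-0.6137, 1.2940, -0.4628) x2=(3.5245, 2.9553, 2.3116) x3=(-1.6372, -1.3158, 0.8087) x4=(1.3428, 1.1655, 0.4247)
step 32: x0=(-0.3423, 0.4939, -1.0809) x1=(-0.5758, 1.3300, -0.4950) x2=(3.5781, 2.9975, 2.3696) x3=(-1.6656, -1.3134, 0.8235) x4=(1.3267, 1.1623, 0.4494)
step 33: x0=(-0.3324, 0.4952, -1.1072) x1=(-0.5378, 1.3668, -0.5263) x2=(3.6318, 3.0398, 2.4276) x3=(-1.6938, -1.3105, 0.8379) x4=(1.3100, 1.1592, 0.4735)
step 34: x0=(-0.3218, 0.4947, -1.1343) x1=(-0.4998, 1.4044, -0.5568) x2=(3.6856, 3.0823, 2.4856) x3=(-1.7220, -1.3073, 0.8519) x4=(1.2928, 1.1559, 0.4972)

no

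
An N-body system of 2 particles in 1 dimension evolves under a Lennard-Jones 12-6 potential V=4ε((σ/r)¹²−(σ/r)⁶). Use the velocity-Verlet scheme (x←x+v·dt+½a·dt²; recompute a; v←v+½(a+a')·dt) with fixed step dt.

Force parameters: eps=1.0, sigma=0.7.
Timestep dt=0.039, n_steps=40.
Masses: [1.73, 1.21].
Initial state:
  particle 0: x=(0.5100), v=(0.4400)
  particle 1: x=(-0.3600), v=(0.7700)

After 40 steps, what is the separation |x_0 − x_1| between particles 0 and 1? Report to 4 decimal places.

0.8484

step 0: x0=(0.5100) x1=(-0.3600)
step 1: x0=(0.5257) x1=(-0.3278)
step 2: x0=(0.5384) x1=(-0.2914)
step 3: x0=(0.5485) x1=(-0.2514)
step 4: x0=(0.5575) x1=(-0.2096)
step 5: x0=(0.5689) x1=(-0.1714)
step 6: x0=(0.5891) x1=(-0.1456)
step 7: x0=(0.6199) x1=(-0.1352)
step 8: x0=(0.6555) x1=(-0.1315)
step 9: x0=(0.6910) x1=(-0.1277)
step 10: x0=(0.7243) x1=(-0.1207)
step 11: x0=(0.7547) x1=(-0.1097)
step 12: x0=(0.7822) x1=(-0.0943)
step 13: x0=(0.8066) x1=(-0.0747)
step 14: x0=(0.8280) x1=(-0.0508)
step 15: x0=(0.8465) x1=(-0.0226)
step 16: x0=(0.8619) x1=(0.0099)
step 17: x0=(0.8744) x1=(0.0466)
step 18: x0=(0.8844) x1=(0.0869)
step 19: x0=(0.8933) x1=(0.1287)
step 20: x0=(0.9052) x1=(0.1663)
step 21: x0=(0.9262) x1=(0.1908)
step 22: x0=(0.9577) x1=(0.2004)
step 23: x0=(0.9934) x1=(0.2038)
step 24: x0=(1.0288) x1=(0.2078)
step 25: x0=(1.0619) x1=(0.2151)
step 26: x0=(1.0921) x1=(0.2265)
step 27: x0=(1.1193) x1=(0.2421)
step 28: x0=(1.1435) x1=(0.2621)
step 29: x0=(1.1647) x1=(0.2863)
step 30: x0=(1.1829) x1=(0.3149)
step 31: x0=(1.1981) x1=(0.3477)
step 32: x0=(1.2104) x1=(0.3847)
step 33: x0=(1.2202) x1=(0.4252)
step 34: x0=(1.2292) x1=(0.4669)
step 35: x0=(1.2415) x1=(0.5039)
step 36: x0=(1.2634) x1=(0.5271)
step 37: x0=(1.2954) x1=(0.5359)
step 38: x0=(1.3313) x1=(0.5392)
step 39: x0=(1.3665) x1=(0.5434)
step 40: x0=(1.3994) x1=(0.5510)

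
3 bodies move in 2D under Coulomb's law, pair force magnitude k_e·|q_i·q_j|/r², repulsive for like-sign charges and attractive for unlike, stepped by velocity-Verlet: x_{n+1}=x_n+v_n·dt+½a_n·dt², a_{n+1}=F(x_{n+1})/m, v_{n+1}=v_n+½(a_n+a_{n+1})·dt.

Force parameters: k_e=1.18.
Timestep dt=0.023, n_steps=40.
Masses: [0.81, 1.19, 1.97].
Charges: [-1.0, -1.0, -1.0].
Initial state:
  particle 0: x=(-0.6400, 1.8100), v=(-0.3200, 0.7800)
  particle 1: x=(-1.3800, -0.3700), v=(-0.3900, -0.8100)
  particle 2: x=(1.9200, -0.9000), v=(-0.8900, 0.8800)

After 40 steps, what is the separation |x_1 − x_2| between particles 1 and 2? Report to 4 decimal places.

3.1218

step 0: x0=(-0.6400, 1.8100) x1=(-1.3800, -0.3700) x2=(1.9200, -0.9000)
step 1: x0=(-0.6474, 1.8280) x1=(-1.3890, -0.3887) x2=(1.8996, -0.8798)
step 2: x0=(-0.6547, 1.8462) x1=(-1.3981, -0.4074) x2=(1.8791, -0.8596)
step 3: x0=(-0.6620, 1.8646) x1=(-1.4073, -0.4263) x2=(1.8588, -0.8394)
step 4: x0=(-0.6694, 1.8831) x1=(-1.4165, -0.4452) x2=(1.8385, -0.8192)
step 5: x0=(-0.6767, 1.9019) x1=(-1.4258, -0.4642) x2=(1.8182, -0.7991)
step 6: x0=(-0.6841, 1.9207) x1=(-1.4352, -0.4833) x2=(1.7980, -0.7789)
step 7: x0=(-0.6914, 1.9397) x1=(-1.4447, -0.5024) x2=(1.7778, -0.7588)
step 8: x0=(-0.6988, 1.9589) x1=(-1.4542, -0.5216) x2=(1.7577, -0.7387)
step 9: x0=(-0.7061, 1.9783) x1=(-1.4638, -0.5409) x2=(1.7376, -0.7187)
step 10: x0=(-0.7135, 1.9977) x1=(-1.4735, -0.5603) x2=(1.7175, -0.6986)
step 11: x0=(-0.7209, 2.0174) x1=(-1.4833, -0.5797) x2=(1.6976, -0.6786)
step 12: x0=(-0.7282, 2.0371) x1=(-1.4931, -0.5992) x2=(1.6776, -0.6586)
step 13: x0=(-0.7356, 2.0571) x1=(-1.5030, -0.6188) x2=(1.6577, -0.6386)
step 14: x0=(-0.7430, 2.0771) x1=(-1.5129, -0.6384) x2=(1.6379, -0.6186)
step 15: x0=(-0.7504, 2.0973) x1=(-1.5230, -0.6581) x2=(1.6181, -0.5987)
step 16: x0=(-0.7579, 2.1176) x1=(-1.5331, -0.6778) x2=(1.5983, -0.5787)
step 17: x0=(-0.7653, 2.1381) x1=(-1.5433, -0.6977) x2=(1.5786, -0.5588)
step 18: x0=(-0.7728, 2.1587) x1=(-1.5535, -0.7175) x2=(1.5590, -0.5389)
step 19: x0=(-0.7803, 2.1794) x1=(-1.5639, -0.7375) x2=(1.5393, -0.5190)
step 20: x0=(-0.7877, 2.2003) x1=(-1.5742, -0.7575) x2=(1.5198, -0.4992)
step 21: x0=(-0.7953, 2.2213) x1=(-1.5847, -0.7775) x2=(1.5003, -0.4793)
step 22: x0=(-0.8028, 2.2424) x1=(-1.5952, -0.7976) x2=(1.4808, -0.4595)
step 23: x0=(-0.8103, 2.2636) x1=(-1.6058, -0.8178) x2=(1.4614, -0.4397)
step 24: x0=(-0.8179, 2.2849) x1=(-1.6165, -0.8380) x2=(1.4421, -0.4199)
step 25: x0=(-0.8255, 2.3064) x1=(-1.6272, -0.8583) x2=(1.4227, -0.4001)
step 26: x0=(-0.8331, 2.3280) x1=(-1.6380, -0.8786) x2=(1.4035, -0.3803)
step 27: x0=(-0.8408, 2.3497) x1=(-1.6489, -0.8990) x2=(1.3843, -0.3605)
step 28: x0=(-0.8484, 2.3715) x1=(-1.6598, -0.9195) x2=(1.3651, -0.3408)
step 29: x0=(-0.8561, 2.3934) x1=(-1.6708, -0.9400) x2=(1.3460, -0.3211)
step 30: x0=(-0.8638, 2.4155) x1=(-1.6818, -0.9606) x2=(1.3269, -0.3013)
step 31: x0=(-0.8716, 2.4376) x1=(-1.6930, -0.9812) x2=(1.3079, -0.2816)
step 32: x0=(-0.8793, 2.4599) x1=(-1.7042, -1.0018) x2=(1.2889, -0.2619)
step 33: x0=(-0.8871, 2.4823) x1=(-1.7154, -1.0226) x2=(1.2700, -0.2423)
step 34: x0=(-0.8949, 2.5047) x1=(-1.7267, -1.0433) x2=(1.2512, -0.2226)
step 35: x0=(-0.9028, 2.5273) x1=(-1.7381, -1.0642) x2=(1.2323, -0.2029)
step 36: x0=(-0.9106, 2.5500) x1=(-1.7495, -1.0850) x2=(1.2136, -0.1833)
step 37: x0=(-0.9185, 2.5728) x1=(-1.7610, -1.1060) x2=(1.1948, -0.1637)
step 38: x0=(-0.9264, 2.5957) x1=(-1.7726, -1.1269) x2=(1.1762, -0.1440)
step 39: x0=(-0.9344, 2.6187) x1=(-1.7842, -1.1480) x2=(1.1575, -0.1244)
step 40: x0=(-0.9424, 2.6418) x1=(-1.7959, -1.1691) x2=(1.1389, -0.1048)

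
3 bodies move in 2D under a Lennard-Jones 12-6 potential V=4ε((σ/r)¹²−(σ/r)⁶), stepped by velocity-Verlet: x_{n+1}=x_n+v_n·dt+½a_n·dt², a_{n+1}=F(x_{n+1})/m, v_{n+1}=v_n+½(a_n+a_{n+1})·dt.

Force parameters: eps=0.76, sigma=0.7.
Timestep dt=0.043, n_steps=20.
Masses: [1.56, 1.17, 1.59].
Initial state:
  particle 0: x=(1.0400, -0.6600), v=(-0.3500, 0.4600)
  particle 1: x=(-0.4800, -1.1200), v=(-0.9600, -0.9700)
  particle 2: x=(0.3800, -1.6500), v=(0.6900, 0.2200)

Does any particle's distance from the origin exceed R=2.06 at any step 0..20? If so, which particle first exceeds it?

step 0: x0=(1.0400, -0.6600) x1=(-0.4800, -1.1200) x2=(0.3800, -1.6500)
step 1: x0=(1.0247, -0.6405) x1=(-0.5202, -1.1623) x2=(0.4091, -1.6398)
step 2: x0=(1.0089, -0.6217) x1=(-0.5584, -1.2056) x2=(0.4372, -1.6282)
step 3: x0=(0.9927, -0.6036) x1=(-0.5950, -1.2494) x2=(0.4646, -1.6155)
step 4: x0=(0.9760, -0.5864) x1=(-0.6303, -1.2937) x2=(0.4915, -1.6017)
step 5: x0=(0.9588, -0.5701) x1=(-0.6645, -1.3382) x2=(0.5181, -1.5868)
step 6: x0=(0.9412, -0.5547) x1=(-0.6979, -1.3829) x2=(0.5444, -1.5708)
step 7: x0=(0.9231, -0.5405) x1=(-0.7305, -1.4276) x2=(0.5707, -1.5536)
step 8: x0=(0.9045, -0.5276) x1=(-0.7626, -1.4724) x2=(0.5971, -1.5352)
step 9: x0=(0.8855, -0.5160) x1=(-0.7943, -1.5172) x2=(0.6236, -1.5154)
step 10: x0=(0.8661, -0.5061) x1=(-0.8257, -1.5619) x2=(0.6504, -1.4941)
step 11: x0=(0.8462, -0.4980) x1=(-0.8569, -1.6067) x2=(0.6773, -1.4710)
step 12: x0=(0.8260, -0.4919) x1=(-0.8879, -1.6514) x2=(0.7045, -1.4459)
step 13: x0=(0.8054, -0.4881) x1=(-0.9187, -1.6960) x2=(0.7319, -1.4185)
step 14: x0=(0.7847, -0.4870) x1=(-0.9495, -1.7407) x2=(0.7594, -1.3885)
step 15: x0=(0.7638, -0.4889) x1=(-0.9801, -1.7853) x2=(0.7869, -1.3557)
step 16: x0=(0.7430, -0.4938) x1=(-1.0107, -1.8299) x2=(0.8143, -1.3198)
step 17: x0=(0.7225, -0.5014) x1=(-1.0413, -1.8745) x2=(0.8415, -1.2815)
step 18: x0=(0.7020, -0.5093) x1=(-1.0718, -1.9191) x2=(0.8686, -1.2427)
step 19: x0=(0.6802, -0.5117) x1=(-1.1023, -1.9636) x2=(0.8970, -1.2094)
step 20: x0=(0.6547, -0.5022) x1=(-1.1328, -2.0082) x2=(0.9289, -1.1878)

yes, particle 1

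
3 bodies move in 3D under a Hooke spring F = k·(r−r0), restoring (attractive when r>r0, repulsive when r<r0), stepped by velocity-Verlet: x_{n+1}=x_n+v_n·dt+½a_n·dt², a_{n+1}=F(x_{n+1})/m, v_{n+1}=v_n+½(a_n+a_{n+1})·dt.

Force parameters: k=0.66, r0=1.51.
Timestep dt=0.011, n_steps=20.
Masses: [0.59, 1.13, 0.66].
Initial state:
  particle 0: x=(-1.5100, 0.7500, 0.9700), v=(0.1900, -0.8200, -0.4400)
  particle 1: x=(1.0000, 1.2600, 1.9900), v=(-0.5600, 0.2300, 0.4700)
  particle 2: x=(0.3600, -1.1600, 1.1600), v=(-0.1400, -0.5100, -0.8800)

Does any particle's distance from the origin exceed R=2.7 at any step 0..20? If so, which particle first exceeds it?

no

step 0: x0=(-1.5100, 0.7500, 0.9700) x1=(1.0000, 1.2600, 1.9900) x2=(0.3600, -1.1600, 1.1600)
step 1: x0=(-1.5078, 0.7409, 0.9652) x1=(0.9938, 1.2625, 1.9951) x2=(0.3584, -1.1655, 1.1503)
step 2: x0=(-1.5053, 0.7318, 0.9605) x1=(0.9875, 1.2649, 2.0002) x2=(0.3568, -1.1708, 1.1407)
step 3: x0=(-1.5025, 0.7226, 0.9558) x1=(0.9811, 1.2672, 2.0052) x2=(0.3551, -1.1758, 1.1311)
step 4: x0=(-1.4995, 0.7133, 0.9512) x1=(0.9746, 1.2694, 2.0102) x2=(0.3533, -1.1806, 1.1216)
step 5: x0=(-1.4963, 0.7039, 0.9467) x1=(0.9680, 1.2715, 2.0151) x2=(0.3515, -1.1852, 1.1120)
step 6: x0=(-1.4927, 0.6945, 0.9423) x1=(0.9613, 1.2735, 2.0200) x2=(0.3496, -1.1896, 1.1026)
step 7: x0=(-1.4890, 0.6849, 0.9379) x1=(0.9545, 1.2755, 2.0247) x2=(0.3476, -1.1937, 1.0931)
step 8: x0=(-1.4849, 0.6753, 0.9337) x1=(0.9476, 1.2773, 2.0294) x2=(0.3456, -1.1976, 1.0837)
step 9: x0=(-1.4806, 0.6657, 0.9294) x1=(0.9406, 1.2790, 2.0341) x2=(0.3435, -1.2013, 1.0744)
step 10: x0=(-1.4761, 0.6559, 0.9253) x1=(0.9335, 1.2807, 2.0387) x2=(0.3414, -1.2047, 1.0651)
step 11: x0=(-1.4713, 0.6461, 0.9213) x1=(0.9263, 1.2822, 2.0432) x2=(0.3392, -1.2079, 1.0558)
step 12: x0=(-1.4663, 0.6362, 0.9173) x1=(0.9190, 1.2837, 2.0476) x2=(0.3369, -1.2109, 1.0466)
step 13: x0=(-1.4610, 0.6263, 0.9134) x1=(0.9117, 1.2850, 2.0520) x2=(0.3346, -1.2137, 1.0374)
step 14: x0=(-1.4555, 0.6163, 0.9095) x1=(0.9042, 1.2862, 2.0563) x2=(0.3322, -1.2162, 1.0283)
step 15: x0=(-1.4497, 0.6062, 0.9058) x1=(0.8967, 1.2874, 2.0606) x2=(0.3298, -1.2185, 1.0192)
step 16: x0=(-1.4437, 0.5961, 0.9021) x1=(0.8890, 1.2884, 2.0648) x2=(0.3273, -1.2206, 1.0102)
step 17: x0=(-1.4375, 0.5859, 0.8985) x1=(0.8813, 1.2893, 2.0689) x2=(0.3247, -1.2224, 1.0012)
step 18: x0=(-1.4310, 0.5757, 0.8950) x1=(0.8734, 1.2902, 2.0729) x2=(0.3221, -1.2240, 0.9923)
step 19: x0=(-1.4243, 0.5654, 0.8915) x1=(0.8655, 1.2909, 2.0769) x2=(0.3195, -1.2254, 0.9835)
step 20: x0=(-1.4174, 0.5551, 0.8881) x1=(0.8575, 1.2915, 2.0808) x2=(0.3168, -1.2266, 0.9747)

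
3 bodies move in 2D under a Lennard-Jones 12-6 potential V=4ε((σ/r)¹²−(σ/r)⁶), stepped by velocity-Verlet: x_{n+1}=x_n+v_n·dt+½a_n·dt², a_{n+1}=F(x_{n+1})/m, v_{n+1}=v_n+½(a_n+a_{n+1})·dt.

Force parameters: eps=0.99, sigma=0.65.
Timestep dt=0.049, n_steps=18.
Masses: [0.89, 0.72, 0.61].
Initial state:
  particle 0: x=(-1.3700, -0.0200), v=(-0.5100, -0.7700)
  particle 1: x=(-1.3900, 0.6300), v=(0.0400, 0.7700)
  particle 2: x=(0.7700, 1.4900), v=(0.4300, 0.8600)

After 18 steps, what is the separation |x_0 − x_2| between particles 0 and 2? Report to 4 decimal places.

4.6088

step 0: x0=(-1.3700, -0.0200) x1=(-1.3900, 0.6300) x2=(0.7700, 1.4900)
step 1: x0=(-1.3935, -0.1066) x1=(-1.3899, 0.7281) x2=(0.7911, 1.5321)
step 2: x0=(-1.4169, -0.1837) x1=(-1.3898, 0.8145) x2=(0.8121, 1.5743)
step 3: x0=(-1.4403, -0.2566) x1=(-1.3899, 0.8958) x2=(0.8331, 1.6164)
step 4: x0=(-1.4635, -0.3279) x1=(-1.3900, 0.9750) x2=(0.8541, 1.6585)
step 5: x0=(-1.4867, -0.3984) x1=(-1.3901, 1.0533) x2=(0.8751, 1.7006)
step 6: x0=(-1.5099, -0.4686) x1=(-1.3903, 1.1312) x2=(0.8960, 1.7427)
step 7: x0=(-1.5331, -0.5386) x1=(-1.3905, 1.2089) x2=(0.9170, 1.7848)
step 8: x0=(-1.5562, -0.6086) x1=(-1.3907, 1.2865) x2=(0.9379, 1.8268)
step 9: x0=(-1.5794, -0.6784) x1=(-1.3908, 1.3640) x2=(0.9588, 1.8689)
step 10: x0=(-1.6025, -0.7483) x1=(-1.3910, 1.4415) x2=(0.9797, 1.9110)
step 11: x0=(-1.6257, -0.8181) x1=(-1.3911, 1.5190) x2=(1.0005, 1.9531)
step 12: x0=(-1.6488, -0.8879) x1=(-1.3913, 1.5964) x2=(1.0214, 1.9951)
step 13: x0=(-1.6720, -0.9577) x1=(-1.3914, 1.6738) x2=(1.0423, 2.0372)
step 14: x0=(-1.6951, -1.0275) x1=(-1.3915, 1.7513) x2=(1.0631, 2.0793)
step 15: x0=(-1.7183, -1.0973) x1=(-1.3916, 1.8287) x2=(1.0839, 2.1213)
step 16: x0=(-1.7414, -1.1671) x1=(-1.3917, 1.9061) x2=(1.1047, 2.1634)
step 17: x0=(-1.7646, -1.2369) x1=(-1.3918, 1.9836) x2=(1.1255, 2.2054)
step 18: x0=(-1.7877, -1.3067) x1=(-1.3919, 2.0610) x2=(1.1463, 2.2475)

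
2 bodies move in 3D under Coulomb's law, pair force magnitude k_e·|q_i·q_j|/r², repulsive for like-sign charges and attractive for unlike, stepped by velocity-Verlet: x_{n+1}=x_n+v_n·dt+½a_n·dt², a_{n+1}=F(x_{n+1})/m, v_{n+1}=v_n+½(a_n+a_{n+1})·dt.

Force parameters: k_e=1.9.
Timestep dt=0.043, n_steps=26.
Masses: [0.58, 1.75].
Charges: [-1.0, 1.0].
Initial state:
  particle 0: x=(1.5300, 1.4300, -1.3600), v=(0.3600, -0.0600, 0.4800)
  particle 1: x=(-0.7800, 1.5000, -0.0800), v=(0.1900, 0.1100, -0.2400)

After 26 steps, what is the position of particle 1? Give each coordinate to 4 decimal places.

(-0.4691, 1.6172, -0.3890)

step 0: x0=(1.5300, 1.4300, -1.3600) x1=(-0.7800, 1.5000, -0.0800)
step 1: x0=(1.5451, 1.4274, -1.3391) x1=(-0.7717, 1.5047, -0.0904)
step 2: x0=(1.5594, 1.4249, -1.3179) x1=(-0.7632, 1.5094, -0.1009)
step 3: x0=(1.5730, 1.4224, -1.2962) x1=(-0.7543, 1.5142, -0.1116)
step 4: x0=(1.5857, 1.4199, -1.2741) x1=(-0.7453, 1.5189, -0.1224)
step 5: x0=(1.5977, 1.4174, -1.2517) x1=(-0.7359, 1.5235, -0.1333)
step 6: x0=(1.6089, 1.4150, -1.2288) x1=(-0.7263, 1.5282, -0.1444)
step 7: x0=(1.6192, 1.4127, -1.2056) x1=(-0.7165, 1.5329, -0.1555)
step 8: x0=(1.6287, 1.4103, -1.1819) x1=(-0.7063, 1.5375, -0.1668)
step 9: x0=(1.6373, 1.4080, -1.1579) x1=(-0.6959, 1.5422, -0.1783)
step 10: x0=(1.6450, 1.4058, -1.1336) x1=(-0.6851, 1.5468, -0.1898)
step 11: x0=(1.6519, 1.4036, -1.1089) x1=(-0.6741, 1.5514, -0.2015)
step 12: x0=(1.6579, 1.4015, -1.0838) x1=(-0.6628, 1.5559, -0.2133)
step 13: x0=(1.6630, 1.3995, -1.0584) x1=(-0.6512, 1.5605, -0.2252)
step 14: x0=(1.6671, 1.3975, -1.0326) x1=(-0.6392, 1.5650, -0.2372)
step 15: x0=(1.6702, 1.3955, -1.0066) x1=(-0.6270, 1.5695, -0.2493)
step 16: x0=(1.6724, 1.3937, -0.9802) x1=(-0.6144, 1.5740, -0.2616)
step 17: x0=(1.6736, 1.3919, -0.9535) x1=(-0.6015, 1.5785, -0.2739)
step 18: x0=(1.6738, 1.3902, -0.9264) x1=(-0.5882, 1.5829, -0.2863)
step 19: x0=(1.6729, 1.3886, -0.8991) x1=(-0.5747, 1.5873, -0.2989)
step 20: x0=(1.6710, 1.3871, -0.8715) x1=(-0.5607, 1.5917, -0.3115)
step 21: x0=(1.6679, 1.3857, -0.8436) x1=(-0.5464, 1.5961, -0.3242)
step 22: x0=(1.6638, 1.3844, -0.8155) x1=(-0.5317, 1.6004, -0.3370)
step 23: x0=(1.6585, 1.3832, -0.7871) x1=(-0.5167, 1.6046, -0.3499)
step 24: x0=(1.6520, 1.3821, -0.7585) x1=(-0.5012, 1.6089, -0.3629)
step 25: x0=(1.6442, 1.3812, -0.7296) x1=(-0.4853, 1.6130, -0.3759)
step 26: x0=(1.6352, 1.3804, -0.7006) x1=(-0.4691, 1.6172, -0.3890)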